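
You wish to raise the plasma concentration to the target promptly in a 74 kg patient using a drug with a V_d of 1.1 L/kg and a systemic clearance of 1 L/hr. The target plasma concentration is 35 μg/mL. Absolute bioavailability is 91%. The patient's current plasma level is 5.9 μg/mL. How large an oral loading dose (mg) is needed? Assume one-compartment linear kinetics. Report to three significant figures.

Total Vd = 1.1 × 74 = 81.40 L
Concentration deficit ΔC = 35 − 5.9 = 29.10 mg/L
LD = Vd × ΔC / F = 81.40 × 29.10 / 0.91 = 2603 mg

2600 mg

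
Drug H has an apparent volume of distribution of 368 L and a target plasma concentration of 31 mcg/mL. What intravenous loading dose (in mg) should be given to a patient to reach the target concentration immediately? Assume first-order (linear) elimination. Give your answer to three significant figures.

11400 mg

The loading dose fills Vd to the target concentration.
LD = Vd × C = 368.0 × 31.00 = 11410 mg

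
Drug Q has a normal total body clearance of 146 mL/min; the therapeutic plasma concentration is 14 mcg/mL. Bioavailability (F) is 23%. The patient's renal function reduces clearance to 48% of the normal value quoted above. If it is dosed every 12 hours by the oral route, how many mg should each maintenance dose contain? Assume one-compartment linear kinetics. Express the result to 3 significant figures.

Convert clearance: 146 mL/min × 60 min/h ÷ 1000 mL/L = 8.760 L/h
Patient clearance = 0.48 × 8.760 = 4.205 L/h
D = CL × Css × τ / F = 4.205 × 14 × 12 / 0.23 = 3071 mg

3070 mg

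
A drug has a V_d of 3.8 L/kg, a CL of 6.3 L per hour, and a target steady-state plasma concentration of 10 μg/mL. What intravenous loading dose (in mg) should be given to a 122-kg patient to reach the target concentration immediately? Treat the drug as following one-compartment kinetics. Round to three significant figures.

4640 mg

Vd(total) = 122 kg × 3.8 L/kg = 463.6 L
Loading dose depends on Vd (not clearance): it fills the distribution volume.
LD = Vd × C = 463.6 × 10.00 = 4636 mg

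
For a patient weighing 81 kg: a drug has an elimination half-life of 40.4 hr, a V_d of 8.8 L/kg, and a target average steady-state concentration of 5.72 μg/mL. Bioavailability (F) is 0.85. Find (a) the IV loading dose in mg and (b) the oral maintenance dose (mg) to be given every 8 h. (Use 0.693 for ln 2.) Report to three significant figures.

(a) 4080 mg; (b) 658 mg

Total Vd = 8.8 × 81 = 712.8 L
LD = Vd × C = 712.8 × 5.72 = 4077 mg
CL = 0.693 × Vd / t½ = 0.693 × 712.8 / 40.4 = 12.23 L/h
D = CL × Css × τ / F = 12.23 × 5.72 × 8 / 0.85 = 658.4 mg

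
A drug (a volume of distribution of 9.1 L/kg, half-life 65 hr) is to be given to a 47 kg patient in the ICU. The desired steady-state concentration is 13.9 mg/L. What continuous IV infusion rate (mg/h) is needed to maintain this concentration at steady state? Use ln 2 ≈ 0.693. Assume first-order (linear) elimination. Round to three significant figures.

Total Vd = 9.1 × 47 = 427.7 L
CL = 0.693 × Vd / t½ = 0.693 × 427.7 / 65 = 4.560 L/h
Infusion rate = CL × Css = 4.560 × 13.9 = 63.38 mg/h

63.4 mg/h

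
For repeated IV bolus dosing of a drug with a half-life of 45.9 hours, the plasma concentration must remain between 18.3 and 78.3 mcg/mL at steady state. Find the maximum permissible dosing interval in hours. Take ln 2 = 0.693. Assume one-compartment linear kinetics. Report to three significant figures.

k = 0.693 / t½ = 0.693 / 45.9 = 0.01510 h⁻¹
Between IV bolus doses, concentration decays as C = C₀·e^(−kτ), so C_peak/C_trough = e^(kτ).
τ_max = ln(C_peak/C_trough) / k = ln(78.3/18.3) / 0.01510 = 1.454 / 0.01510 = 96.29 h

96.3 h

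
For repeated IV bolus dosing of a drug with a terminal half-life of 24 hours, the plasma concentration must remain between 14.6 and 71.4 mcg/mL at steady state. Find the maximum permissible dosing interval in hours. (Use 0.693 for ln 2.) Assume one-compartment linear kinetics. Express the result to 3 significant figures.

k = 0.693 / t½ = 0.693 / 24 = 0.02888 h⁻¹
Between IV bolus doses, concentration decays as C = C₀·e^(−kτ), so C_peak/C_trough = e^(kτ).
τ_max = ln(C_peak/C_trough) / k = ln(71.4/14.6) / 0.02888 = 1.587 / 0.02888 = 54.95 h

55.0 h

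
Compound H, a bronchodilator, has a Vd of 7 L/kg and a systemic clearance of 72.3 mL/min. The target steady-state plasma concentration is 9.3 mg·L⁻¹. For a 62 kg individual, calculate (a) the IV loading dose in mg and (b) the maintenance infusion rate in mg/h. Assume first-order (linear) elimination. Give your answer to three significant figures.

Total Vd = 7 × 62 = 434.0 L
Loading: fill Vd to C_target → 434.0 L × 9.3 mg/L = 4036 mg
CL = 72.3 mL/min = 72.3 × 0.06 = 4.338 L/h
Infusion rate = 4.338 L/h × 9.3 mg/L = 40.34 mg/h

(a) 4040 mg; (b) 40.3 mg/h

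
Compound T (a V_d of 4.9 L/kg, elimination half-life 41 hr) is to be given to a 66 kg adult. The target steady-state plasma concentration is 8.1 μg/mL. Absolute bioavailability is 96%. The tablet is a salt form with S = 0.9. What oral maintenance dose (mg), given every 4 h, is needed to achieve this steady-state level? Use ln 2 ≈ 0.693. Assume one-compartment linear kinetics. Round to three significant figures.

205 mg

Total Vd = 4.9 × 66 = 323.4 L
k = 0.693/41 = 0.01690 h⁻¹, so CL = k·Vd = 0.01690 × 323.4 = 5.465 L/h
D = CL × Css × τ / F / S = 5.465 × 8.1 × 4 / 0.96 / 0.9 = 204.9 mg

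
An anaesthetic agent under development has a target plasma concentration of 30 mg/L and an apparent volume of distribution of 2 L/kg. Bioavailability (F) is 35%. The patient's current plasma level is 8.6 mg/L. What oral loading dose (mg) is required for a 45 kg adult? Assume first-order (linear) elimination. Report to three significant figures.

5500 mg

Vd(total) = 45 kg × 2 L/kg = 90.00 L
Concentration deficit ΔC = 30 − 8.6 = 21.40 mg/L
LD = Vd × ΔC / F = 90.00 × 21.40 / 0.35 = 5503 mg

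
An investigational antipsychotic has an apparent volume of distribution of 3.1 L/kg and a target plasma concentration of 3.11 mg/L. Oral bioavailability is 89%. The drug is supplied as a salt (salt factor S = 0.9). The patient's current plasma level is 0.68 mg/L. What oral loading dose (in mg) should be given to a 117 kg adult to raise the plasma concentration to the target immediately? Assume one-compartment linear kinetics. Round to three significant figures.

1100 mg

Vd = 3.1 L/kg × 117 kg = 362.7 L
Concentration deficit ΔC = 3.11 − 0.68 = 2.430 mg/L
LD = Vd × ΔC / F / S = 362.7 × 2.430 / 0.89 / 0.9 = 1100 mg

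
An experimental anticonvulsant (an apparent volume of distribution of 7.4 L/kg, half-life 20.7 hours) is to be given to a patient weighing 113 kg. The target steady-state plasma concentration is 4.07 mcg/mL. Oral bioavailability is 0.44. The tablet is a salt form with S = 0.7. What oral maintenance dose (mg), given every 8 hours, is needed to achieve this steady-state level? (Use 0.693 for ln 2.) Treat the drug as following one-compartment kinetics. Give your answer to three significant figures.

Vd = 7.4 L/kg × 113 kg = 836.2 L
CL = ln 2 · Vd / t½ = 0.693 × 836.2 / 20.7 = 27.99 L/h
D = CL × Css × τ / F / S = 27.99 × 4.07 × 8 / 0.44 / 0.7 = 2959 mg

2960 mg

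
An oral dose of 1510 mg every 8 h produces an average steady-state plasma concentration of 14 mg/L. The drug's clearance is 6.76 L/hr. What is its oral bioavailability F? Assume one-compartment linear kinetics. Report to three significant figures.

F·D/τ = CL·Css at steady state → F = CL·Css·τ / D.
F = 6.76 × 14 × 8 / 1510 = 0.501

0.501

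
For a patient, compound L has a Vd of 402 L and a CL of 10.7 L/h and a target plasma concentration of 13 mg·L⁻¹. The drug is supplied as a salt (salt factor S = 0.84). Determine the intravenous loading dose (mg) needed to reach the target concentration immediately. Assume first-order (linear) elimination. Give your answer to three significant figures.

6220 mg

The loading dose fills Vd to the target concentration; clearance is irrelevant here.
LD = Vd × C / S = 402.0 × 13.00 / 0.84 = 6221 mg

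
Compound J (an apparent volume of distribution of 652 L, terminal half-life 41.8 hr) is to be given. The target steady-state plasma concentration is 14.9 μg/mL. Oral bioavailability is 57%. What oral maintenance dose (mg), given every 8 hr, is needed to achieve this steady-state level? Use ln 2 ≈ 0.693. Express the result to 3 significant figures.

CL = ln 2 · Vd / t½ = 0.693 × 652.0 / 41.8 = 10.81 L/h
D = CL × Css × τ / F = 10.81 × 14.9 × 8 / 0.57 = 2261 mg

2260 mg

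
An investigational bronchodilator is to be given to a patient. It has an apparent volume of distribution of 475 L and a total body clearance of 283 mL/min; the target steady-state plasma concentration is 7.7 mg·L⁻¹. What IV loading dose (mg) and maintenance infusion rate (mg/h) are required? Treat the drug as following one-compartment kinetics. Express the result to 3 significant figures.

LD = Vd · C_target = 475.0 × 7.7 = 3658 mg
Convert clearance: 283 mL/min × 60 min/h ÷ 1000 mL/L = 16.98 L/h
Maintenance infusion rate = CL × Css = 16.98 × 7.7 = 130.7 mg/h

(a) 3660 mg; (b) 131 mg/h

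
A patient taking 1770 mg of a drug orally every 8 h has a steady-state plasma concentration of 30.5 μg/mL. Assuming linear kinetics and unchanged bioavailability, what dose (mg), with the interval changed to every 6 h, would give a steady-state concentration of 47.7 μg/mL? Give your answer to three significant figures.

With linear kinetics, Css is proportional to dose rate (D/τ) at fixed clearance.
D₂ = D₁ × (Css,target / Css,current) × (τ₂/τ₁) = 1770 × (47.7/30.5) × (6/8) = 2076 mg

2080 mg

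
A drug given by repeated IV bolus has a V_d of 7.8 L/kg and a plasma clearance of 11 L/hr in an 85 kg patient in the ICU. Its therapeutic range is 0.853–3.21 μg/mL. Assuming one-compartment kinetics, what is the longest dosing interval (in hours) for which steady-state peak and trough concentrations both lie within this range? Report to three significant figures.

Vd(total) = 85 kg × 7.8 L/kg = 663.0 L
k = CL / Vd = 11.00 / 663.0 = 0.01659 h⁻¹
Between IV bolus doses, concentration decays as C = C₀·e^(−kτ), so C_peak/C_trough = e^(kτ).
τ_max = ln(C_peak/C_trough) / k = ln(3.21/0.853) / 0.01659 = 1.325 / 0.01659 = 79.87 h

79.9 h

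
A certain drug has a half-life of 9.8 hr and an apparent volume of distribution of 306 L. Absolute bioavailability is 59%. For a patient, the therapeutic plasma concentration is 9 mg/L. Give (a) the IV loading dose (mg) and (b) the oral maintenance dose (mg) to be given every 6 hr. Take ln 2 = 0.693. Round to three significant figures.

LD = Vd × C = 306.0 × 9 = 2754 mg
CL = 0.693 × Vd / t½ = 0.693 × 306.0 / 9.8 = 21.64 L/h
D = CL × Css × τ / F = 21.64 × 9 × 6 / 0.59 = 1981 mg

(a) 2750 mg; (b) 1980 mg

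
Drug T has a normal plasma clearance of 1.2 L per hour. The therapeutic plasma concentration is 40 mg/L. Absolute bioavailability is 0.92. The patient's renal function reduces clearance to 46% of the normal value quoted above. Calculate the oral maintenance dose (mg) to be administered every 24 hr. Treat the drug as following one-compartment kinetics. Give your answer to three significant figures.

Patient clearance = 0.46 × 1.200 = 0.5520 L/h
D = CL × Css × τ / F = 0.5520 × 40 × 24 / 0.92 = 576.0 mg

576 mg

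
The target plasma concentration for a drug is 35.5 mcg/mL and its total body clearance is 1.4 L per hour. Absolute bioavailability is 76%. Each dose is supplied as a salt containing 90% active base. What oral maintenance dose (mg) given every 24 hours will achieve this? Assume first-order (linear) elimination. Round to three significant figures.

D = CL × Css × τ / F / S = 1.400 × 35.5 × 24 / 0.76 / 0.9 = 1744 mg

1740 mg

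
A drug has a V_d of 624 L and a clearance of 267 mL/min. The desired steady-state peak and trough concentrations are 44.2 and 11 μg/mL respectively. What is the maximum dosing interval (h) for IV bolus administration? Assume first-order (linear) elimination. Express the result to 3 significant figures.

54.2 h

CL = 267 mL/min = 267 × 0.06 = 16.02 L/h
k = CL / Vd = 16.02 / 624.0 = 0.02567 h⁻¹
Between IV bolus doses, concentration decays as C = C₀·e^(−kτ), so C_peak/C_trough = e^(kτ).
τ_max = ln(C_peak/C_trough) / k = ln(44.2/11) / 0.02567 = 1.391 / 0.02567 = 54.19 h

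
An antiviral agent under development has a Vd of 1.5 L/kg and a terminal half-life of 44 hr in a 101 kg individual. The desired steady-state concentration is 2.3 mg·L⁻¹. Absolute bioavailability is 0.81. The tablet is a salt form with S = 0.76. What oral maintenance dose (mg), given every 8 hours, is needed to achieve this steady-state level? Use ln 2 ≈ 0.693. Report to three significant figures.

Total Vd = 1.5 × 101 = 151.5 L
CL = 0.693 × Vd / t½ = 0.693 × 151.5 / 44 = 2.386 L/h
D = CL × Css × τ / F / S = 2.386 × 2.3 × 8 / 0.81 / 0.76 = 71.32 mg

71.3 mg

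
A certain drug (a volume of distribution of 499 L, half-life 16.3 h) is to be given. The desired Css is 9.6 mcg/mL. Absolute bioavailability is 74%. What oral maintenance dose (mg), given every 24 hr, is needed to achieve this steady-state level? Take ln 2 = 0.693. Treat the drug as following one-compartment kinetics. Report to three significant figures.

6610 mg

CL = 0.693 × Vd / t½ = 0.693 × 499.0 / 16.3 = 21.22 L/h
D = CL × Css × τ / F = 21.22 × 9.6 × 24 / 0.74 = 6607 mg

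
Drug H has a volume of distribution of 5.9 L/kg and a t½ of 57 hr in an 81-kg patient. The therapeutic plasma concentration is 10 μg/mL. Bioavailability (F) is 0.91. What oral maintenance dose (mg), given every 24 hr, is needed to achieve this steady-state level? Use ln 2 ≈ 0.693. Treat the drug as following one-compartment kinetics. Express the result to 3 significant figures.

Vd(total) = 81 kg × 5.9 L/kg = 477.9 L
CL = ln 2 · Vd / t½ = 0.693 × 477.9 / 57 = 5.810 L/h
D = CL × Css × τ / F = 5.810 × 10 × 24 / 0.91 = 1532 mg

1530 mg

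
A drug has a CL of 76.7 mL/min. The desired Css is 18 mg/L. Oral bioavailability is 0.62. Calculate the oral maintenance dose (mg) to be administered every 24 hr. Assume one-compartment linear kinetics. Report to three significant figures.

3210 mg

Convert clearance: 76.7 mL/min × 60 min/h ÷ 1000 mL/L = 4.602 L/h
D = CL × Css × τ / F = 4.602 × 18 × 24 / 0.62 = 3207 mg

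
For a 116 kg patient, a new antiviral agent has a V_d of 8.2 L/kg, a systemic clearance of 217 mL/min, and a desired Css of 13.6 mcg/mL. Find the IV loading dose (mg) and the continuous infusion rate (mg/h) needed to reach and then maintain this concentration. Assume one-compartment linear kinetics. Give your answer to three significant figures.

(a) 12900 mg; (b) 177 mg/h

Total Vd = 8.2 × 116 = 951.2 L
Loading dose = Vd × C = 951.2 × 13.6 = 12940 mg
CL = 217 mL/min = 217 × 0.06 = 13.02 L/h
Infusion rate = 13.02 L/h × 13.6 mg/L = 177.1 mg/h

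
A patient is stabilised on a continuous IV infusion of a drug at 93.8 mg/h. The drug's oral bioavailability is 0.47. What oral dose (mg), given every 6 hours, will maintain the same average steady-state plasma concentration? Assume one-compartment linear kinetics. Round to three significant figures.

To maintain the same Css, the systemic dosing rate must be unchanged: F·D/τ = infusion rate.
D = rate × τ / F = 93.8 × 6 / 0.47 = 1197 mg

1200 mg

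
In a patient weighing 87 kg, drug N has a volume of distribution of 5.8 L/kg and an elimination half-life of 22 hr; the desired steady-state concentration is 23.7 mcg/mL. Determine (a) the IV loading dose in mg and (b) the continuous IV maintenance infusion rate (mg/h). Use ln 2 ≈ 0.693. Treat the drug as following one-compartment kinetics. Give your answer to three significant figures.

(a) 12000 mg; (b) 377 mg/h

Vd(total) = 87 kg × 5.8 L/kg = 504.6 L
LD = Vd × C = 504.6 × 23.7 = 11960 mg
CL = 0.693 × Vd / t½ = 0.693 × 504.6 / 22 = 15.89 L/h
Infusion rate = CL × Css = 15.89 × 23.7 = 376.6 mg/h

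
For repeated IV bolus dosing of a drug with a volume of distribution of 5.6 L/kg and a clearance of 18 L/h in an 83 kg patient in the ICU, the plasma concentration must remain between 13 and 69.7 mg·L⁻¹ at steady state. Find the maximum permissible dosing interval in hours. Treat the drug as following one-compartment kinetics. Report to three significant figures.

43.4 h

Total Vd = 5.6 × 83 = 464.8 L
k = CL / Vd = 18.00 / 464.8 = 0.03873 h⁻¹
Between IV bolus doses, concentration decays as C = C₀·e^(−kτ), so C_peak/C_trough = e^(kτ).
τ_max = ln(C_peak/C_trough) / k = ln(69.7/13) / 0.03873 = 1.679 / 0.03873 = 43.35 h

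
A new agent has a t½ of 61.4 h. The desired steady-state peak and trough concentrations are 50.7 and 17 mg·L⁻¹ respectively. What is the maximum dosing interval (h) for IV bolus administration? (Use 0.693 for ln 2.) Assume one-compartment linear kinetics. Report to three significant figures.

k = 0.693 / t½ = 0.693 / 61.4 = 0.01129 h⁻¹
Between IV bolus doses, concentration decays as C = C₀·e^(−kτ), so C_peak/C_trough = e^(kτ).
τ_max = ln(C_peak/C_trough) / k = ln(50.7/17) / 0.01129 = 1.093 / 0.01129 = 96.81 h

96.8 h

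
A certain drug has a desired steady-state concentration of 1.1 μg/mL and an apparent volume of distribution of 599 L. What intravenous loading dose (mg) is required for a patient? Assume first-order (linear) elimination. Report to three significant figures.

659 mg

The loading dose fills Vd to the target concentration.
LD = Vd × C = 599.0 × 1.100 = 658.9 mg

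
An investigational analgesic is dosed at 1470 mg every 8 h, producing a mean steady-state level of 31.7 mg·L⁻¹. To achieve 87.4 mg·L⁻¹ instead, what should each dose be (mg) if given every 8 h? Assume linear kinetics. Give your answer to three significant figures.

4050 mg

With linear kinetics, Css is proportional to dose rate (D/τ) at fixed clearance.
D₂ = D₁ × (Css,target / Css,current) = 1470 × 87.4/31.7 = 4053 mg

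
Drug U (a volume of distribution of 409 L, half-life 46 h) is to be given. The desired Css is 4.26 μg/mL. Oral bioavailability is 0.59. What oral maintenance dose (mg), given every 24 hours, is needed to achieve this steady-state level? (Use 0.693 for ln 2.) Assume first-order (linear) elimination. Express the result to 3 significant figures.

CL = 0.693 × Vd / t½ = 0.693 × 409.0 / 46 = 6.162 L/h
D = CL × Css × τ / F = 6.162 × 4.26 × 24 / 0.59 = 1068 mg

1070 mg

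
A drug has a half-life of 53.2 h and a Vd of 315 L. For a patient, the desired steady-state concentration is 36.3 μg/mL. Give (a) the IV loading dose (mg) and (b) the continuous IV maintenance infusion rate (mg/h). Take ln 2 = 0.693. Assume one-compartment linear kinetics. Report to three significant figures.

(a) 11400 mg; (b) 149 mg/h

LD = Vd × C = 315.0 × 36.3 = 11430 mg
CL = 0.693 × Vd / t½ = 0.693 × 315.0 / 53.2 = 4.103 L/h
Infusion rate = CL × Css = 4.103 × 36.3 = 148.9 mg/h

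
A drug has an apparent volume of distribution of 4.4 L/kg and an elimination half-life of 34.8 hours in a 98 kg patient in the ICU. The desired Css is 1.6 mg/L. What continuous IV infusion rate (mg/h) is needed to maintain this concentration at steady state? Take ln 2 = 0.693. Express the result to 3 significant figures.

13.7 mg/h

Vd = 4.4 L/kg × 98 kg = 431.2 L
k = 0.693/34.8 = 0.01991 h⁻¹, so CL = k·Vd = 0.01991 × 431.2 = 8.585 L/h
Infusion rate = CL × Css = 8.585 × 1.6 = 13.74 mg/h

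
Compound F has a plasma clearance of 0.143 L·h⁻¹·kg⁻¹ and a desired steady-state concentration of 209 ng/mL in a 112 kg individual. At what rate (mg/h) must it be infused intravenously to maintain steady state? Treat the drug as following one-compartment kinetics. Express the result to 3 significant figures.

3.35 mg/h

CL = 0.143 L·h⁻¹·kg⁻¹ × 112 kg = 16.02 L/h
C = 209 ng/mL = 0.2090 mg/L
Rate = CL × Css = 16.02 × 0.209 = 3.348 mg/h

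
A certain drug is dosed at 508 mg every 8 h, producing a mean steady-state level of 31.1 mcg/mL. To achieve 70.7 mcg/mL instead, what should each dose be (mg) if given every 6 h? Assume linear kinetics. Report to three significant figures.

With linear kinetics, Css is proportional to dose rate (D/τ) at fixed clearance.
D₂ = D₁ × (Css,target / Css,current) × (τ₂/τ₁) = 508 × (70.7/31.1) × (6/8) = 866.1 mg

866 mg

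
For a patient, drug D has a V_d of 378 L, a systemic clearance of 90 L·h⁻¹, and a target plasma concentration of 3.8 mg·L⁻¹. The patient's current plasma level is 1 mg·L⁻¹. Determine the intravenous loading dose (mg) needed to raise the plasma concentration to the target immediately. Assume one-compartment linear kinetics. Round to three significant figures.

Concentration deficit ΔC = 3.8 − 1 = 2.800 mg/L
LD = Vd × ΔC = 378.0 × 2.800 = 1058 mg

1060 mg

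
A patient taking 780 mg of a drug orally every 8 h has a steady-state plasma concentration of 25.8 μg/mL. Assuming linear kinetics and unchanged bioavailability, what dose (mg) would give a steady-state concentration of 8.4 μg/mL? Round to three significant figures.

With linear kinetics, Css is proportional to dose rate (D/τ) at fixed clearance.
D₂ = D₁ × (Css,target / Css,current) = 780 × 8.4/25.8 = 254.0 mg

254 mg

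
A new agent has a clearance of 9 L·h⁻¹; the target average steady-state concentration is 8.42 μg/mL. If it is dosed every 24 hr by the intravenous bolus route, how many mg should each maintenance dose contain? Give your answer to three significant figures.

At steady state, dose per interval replaces the amount cleared in that interval: D/τ = CL·Css.
D = CL × Css × τ = 9.000 × 8.42 × 24 = 1819 mg

1820 mg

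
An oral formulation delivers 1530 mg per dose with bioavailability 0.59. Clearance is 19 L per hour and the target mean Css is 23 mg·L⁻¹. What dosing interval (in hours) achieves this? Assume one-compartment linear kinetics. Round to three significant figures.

2.07 h

F·D/τ = CL·Css → τ = F·D / (CL·Css).
τ = 0.59 × 1530 / (19 × 23) = 2.066 h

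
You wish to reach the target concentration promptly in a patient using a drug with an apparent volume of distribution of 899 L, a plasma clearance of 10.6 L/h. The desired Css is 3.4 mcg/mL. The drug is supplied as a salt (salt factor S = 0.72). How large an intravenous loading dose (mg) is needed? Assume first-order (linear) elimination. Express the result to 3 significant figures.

4250 mg

The loading dose fills Vd to the target concentration.
LD = Vd × C / S = 899.0 × 3.400 / 0.72 = 4245 mg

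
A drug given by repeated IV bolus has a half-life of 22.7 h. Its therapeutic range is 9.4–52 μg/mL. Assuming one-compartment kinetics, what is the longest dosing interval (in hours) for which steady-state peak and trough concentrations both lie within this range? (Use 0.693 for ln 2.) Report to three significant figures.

k = 0.693 / t½ = 0.693 / 22.7 = 0.03053 h⁻¹
Between IV bolus doses, concentration decays as C = C₀·e^(−kτ), so C_peak/C_trough = e^(kτ).
τ_max = ln(C_peak/C_trough) / k = ln(52/9.4) / 0.03053 = 1.711 / 0.03053 = 56.04 h

56.0 h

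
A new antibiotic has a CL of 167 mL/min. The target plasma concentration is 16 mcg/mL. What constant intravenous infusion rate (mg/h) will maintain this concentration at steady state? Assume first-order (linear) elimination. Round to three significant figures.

CL = 167 mL/min = 167 × 0.06 = 10.02 L/h
Rate = CL × Css = 10.02 × 16 = 160.3 mg/h

160 mg/h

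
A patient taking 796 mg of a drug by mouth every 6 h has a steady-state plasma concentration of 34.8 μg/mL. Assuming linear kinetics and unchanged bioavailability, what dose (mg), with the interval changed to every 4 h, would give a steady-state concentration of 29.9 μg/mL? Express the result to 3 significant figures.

456 mg

With linear kinetics, Css is proportional to dose rate (D/τ) at fixed clearance.
D₂ = D₁ × (Css,target / Css,current) × (τ₂/τ₁) = 796 × (29.9/34.8) × (4/6) = 455.9 mg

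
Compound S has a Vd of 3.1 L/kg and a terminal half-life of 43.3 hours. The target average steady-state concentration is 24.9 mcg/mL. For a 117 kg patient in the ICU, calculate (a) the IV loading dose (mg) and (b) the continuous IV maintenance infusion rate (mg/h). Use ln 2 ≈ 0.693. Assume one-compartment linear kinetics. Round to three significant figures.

(a) 9030 mg; (b) 145 mg/h

Vd = 3.1 L/kg × 117 kg = 362.7 L
LD = Vd × C = 362.7 × 24.9 = 9031 mg
CL = 0.693 × Vd / t½ = 0.693 × 362.7 / 43.3 = 5.805 L/h
Infusion rate = CL × Css = 5.805 × 24.9 = 144.5 mg/h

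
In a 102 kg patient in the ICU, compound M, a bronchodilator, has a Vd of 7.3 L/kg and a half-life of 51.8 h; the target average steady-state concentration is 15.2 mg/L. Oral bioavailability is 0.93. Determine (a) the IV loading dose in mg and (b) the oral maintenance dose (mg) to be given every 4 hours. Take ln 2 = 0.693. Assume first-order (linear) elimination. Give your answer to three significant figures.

(a) 11300 mg; (b) 651 mg

Vd(total) = 102 kg × 7.3 L/kg = 744.6 L
LD = Vd × C = 744.6 × 15.2 = 11320 mg
CL = 0.693 × Vd / t½ = 0.693 × 744.6 / 51.8 = 9.962 L/h
D = CL × Css × τ / F = 9.962 × 15.2 × 4 / 0.93 = 651.3 mg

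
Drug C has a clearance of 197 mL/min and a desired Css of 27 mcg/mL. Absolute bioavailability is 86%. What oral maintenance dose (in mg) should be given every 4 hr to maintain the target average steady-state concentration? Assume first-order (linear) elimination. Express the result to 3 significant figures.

CL = 197 mL/min = 197 × 0.06 = 11.82 L/h
D = CL × Css × τ / F = 11.82 × 27 × 4 / 0.86 = 1484 mg

1480 mg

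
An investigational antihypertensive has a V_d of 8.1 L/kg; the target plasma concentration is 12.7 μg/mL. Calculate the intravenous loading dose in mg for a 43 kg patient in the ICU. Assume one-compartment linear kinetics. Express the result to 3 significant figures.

4420 mg

Vd(total) = 43 kg × 8.1 L/kg = 348.3 L
The loading dose fills Vd to the target concentration.
LD = Vd × C = 348.3 × 12.70 = 4423 mg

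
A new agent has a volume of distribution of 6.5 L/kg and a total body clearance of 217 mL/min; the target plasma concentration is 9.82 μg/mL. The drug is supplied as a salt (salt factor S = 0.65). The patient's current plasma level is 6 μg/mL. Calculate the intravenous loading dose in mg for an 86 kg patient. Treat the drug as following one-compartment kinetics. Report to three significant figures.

Vd = 6.5 L/kg × 86 kg = 559.0 L
Loading dose depends on Vd (not clearance): it fills the distribution volume.
Concentration deficit ΔC = 9.82 − 6 = 3.820 mg/L
LD = Vd × ΔC / S = 559.0 × 3.820 / 0.65 = 3285 mg

3290 mg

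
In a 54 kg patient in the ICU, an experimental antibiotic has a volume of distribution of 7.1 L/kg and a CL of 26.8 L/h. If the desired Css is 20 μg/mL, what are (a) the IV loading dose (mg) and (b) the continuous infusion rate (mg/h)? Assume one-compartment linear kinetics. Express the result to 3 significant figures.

Vd(total) = 54 kg × 7.1 L/kg = 383.4 L
LD = Vd · C_target = 383.4 × 20 = 7668 mg
Maintenance infusion rate = CL × Css = 26.80 × 20 = 536.0 mg/h

(a) 7670 mg; (b) 536 mg/h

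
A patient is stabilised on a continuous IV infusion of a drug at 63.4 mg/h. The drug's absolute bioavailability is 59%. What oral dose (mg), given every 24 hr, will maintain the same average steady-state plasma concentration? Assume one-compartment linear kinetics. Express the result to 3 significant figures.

To maintain the same Css, the systemic dosing rate must be unchanged: F·D/τ = infusion rate.
D = rate × τ / F = 63.4 × 24 / 0.59 = 2579 mg

2580 mg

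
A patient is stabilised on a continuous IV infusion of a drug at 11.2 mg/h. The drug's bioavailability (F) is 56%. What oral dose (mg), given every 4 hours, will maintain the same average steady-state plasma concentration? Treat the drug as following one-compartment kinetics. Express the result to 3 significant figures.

To maintain the same Css, the systemic dosing rate must be unchanged: F·D/τ = infusion rate.
D = rate × τ / F = 11.2 × 4 / 0.56 = 80.00 mg

80.0 mg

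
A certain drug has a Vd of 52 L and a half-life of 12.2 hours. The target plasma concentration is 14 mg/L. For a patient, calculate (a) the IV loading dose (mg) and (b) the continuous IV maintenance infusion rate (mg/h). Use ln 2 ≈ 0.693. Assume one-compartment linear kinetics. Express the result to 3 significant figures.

LD = Vd × C = 52.00 × 14 = 728.0 mg
CL = 0.693 × Vd / t½ = 0.693 × 52.00 / 12.2 = 2.954 L/h
Infusion rate = CL × Css = 2.954 × 14 = 41.36 mg/h

(a) 728 mg; (b) 41.4 mg/h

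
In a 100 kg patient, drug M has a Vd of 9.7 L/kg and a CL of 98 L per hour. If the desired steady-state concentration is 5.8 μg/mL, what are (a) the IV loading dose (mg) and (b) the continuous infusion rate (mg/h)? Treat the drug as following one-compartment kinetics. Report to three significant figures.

(a) 5630 mg; (b) 568 mg/h

Vd = 9.7 L/kg × 100 kg = 970.0 L
Loading: fill Vd to C_target → 970.0 L × 5.8 mg/L = 5626 mg
Maintenance: replace elimination → rate = CL × Css = 98.00 × 5.8 = 568.4 mg/h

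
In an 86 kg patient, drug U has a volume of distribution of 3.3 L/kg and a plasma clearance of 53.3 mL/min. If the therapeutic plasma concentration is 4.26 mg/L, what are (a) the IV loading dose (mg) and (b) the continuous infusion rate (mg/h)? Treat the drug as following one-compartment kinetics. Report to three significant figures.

Vd(total) = 86 kg × 3.3 L/kg = 283.8 L
Loading dose = Vd × C = 283.8 × 4.26 = 1209 mg
CL = 53.3 mL/min × 60/1000 = 3.198 L/h
Maintenance infusion rate = CL × Css = 3.198 × 4.26 = 13.62 mg/h

(a) 1210 mg; (b) 13.6 mg/h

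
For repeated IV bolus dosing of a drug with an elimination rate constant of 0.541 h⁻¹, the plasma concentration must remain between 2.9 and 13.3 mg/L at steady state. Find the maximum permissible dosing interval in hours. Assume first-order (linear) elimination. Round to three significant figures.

2.82 h

Between IV bolus doses, concentration decays as C = C₀·e^(−kτ), so C_peak/C_trough = e^(kτ).
τ_max = ln(C_peak/C_trough) / k = ln(13.3/2.9) / 0.5410 = 1.523 / 0.5410 = 2.815 h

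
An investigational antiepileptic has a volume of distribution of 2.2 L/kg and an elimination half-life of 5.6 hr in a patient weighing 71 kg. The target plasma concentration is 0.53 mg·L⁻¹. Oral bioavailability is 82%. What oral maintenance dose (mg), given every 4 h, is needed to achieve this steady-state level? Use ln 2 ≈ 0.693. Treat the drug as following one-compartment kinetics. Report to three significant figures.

50.0 mg

Vd(total) = 71 kg × 2.2 L/kg = 156.2 L
k = 0.693/5.6 = 0.1238 h⁻¹, so CL = k·Vd = 0.1238 × 156.2 = 19.34 L/h
D = CL × Css × τ / F = 19.34 × 0.53 × 4 / 0.82 = 50.00 mg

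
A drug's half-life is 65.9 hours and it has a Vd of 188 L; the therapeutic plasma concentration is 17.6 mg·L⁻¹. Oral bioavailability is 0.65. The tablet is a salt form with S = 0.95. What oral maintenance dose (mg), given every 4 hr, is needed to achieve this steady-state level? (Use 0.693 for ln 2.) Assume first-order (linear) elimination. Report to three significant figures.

CL = 0.693 × Vd / t½ = 0.693 × 188.0 / 65.9 = 1.977 L/h
D = CL × Css × τ / F / S = 1.977 × 17.6 × 4 / 0.65 / 0.95 = 225.4 mg

225 mg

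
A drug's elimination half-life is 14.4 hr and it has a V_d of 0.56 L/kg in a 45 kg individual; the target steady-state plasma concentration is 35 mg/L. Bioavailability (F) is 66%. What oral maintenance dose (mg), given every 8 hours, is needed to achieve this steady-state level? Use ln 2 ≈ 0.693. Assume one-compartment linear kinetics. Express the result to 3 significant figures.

515 mg

Vd(total) = 45 kg × 0.56 L/kg = 25.20 L
CL = ln 2 · Vd / t½ = 0.693 × 25.20 / 14.4 = 1.213 L/h
D = CL × Css × τ / F = 1.213 × 35 × 8 / 0.66 = 514.6 mg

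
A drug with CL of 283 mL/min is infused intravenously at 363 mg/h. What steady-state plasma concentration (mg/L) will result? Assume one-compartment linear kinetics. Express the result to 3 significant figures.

21.4 mg/L

CL = 283 mL/min × 60/1000 = 16.98 L/h
Css = rate / CL = 363 / 16.98 = 21.38 mg/L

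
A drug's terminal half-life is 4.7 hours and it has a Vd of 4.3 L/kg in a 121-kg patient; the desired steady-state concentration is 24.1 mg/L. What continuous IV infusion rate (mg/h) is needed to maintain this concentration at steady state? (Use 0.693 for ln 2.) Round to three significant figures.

1850 mg/h

Total Vd = 4.3 × 121 = 520.3 L
k = 0.693/4.7 = 0.1474 h⁻¹, so CL = k·Vd = 0.1474 × 520.3 = 76.69 L/h
Infusion rate = CL × Css = 76.69 × 24.1 = 1848 mg/h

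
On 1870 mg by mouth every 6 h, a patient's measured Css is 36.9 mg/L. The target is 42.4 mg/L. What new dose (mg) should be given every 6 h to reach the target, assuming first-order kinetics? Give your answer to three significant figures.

For first-order elimination, Css ∝ F·D/(CL·τ); F and CL are unchanged, so Css ∝ D/τ.
D₂ = D₁ × (Css,target / Css,current) = 1870 × 42.4/36.9 = 2149 mg

2150 mg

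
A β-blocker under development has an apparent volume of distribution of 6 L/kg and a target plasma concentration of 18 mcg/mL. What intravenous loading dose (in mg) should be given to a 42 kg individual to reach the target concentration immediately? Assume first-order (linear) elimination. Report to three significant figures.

Total Vd = 6 × 42 = 252.0 L
LD = Vd × C = 252.0 × 18.00 = 4536 mg

4540 mg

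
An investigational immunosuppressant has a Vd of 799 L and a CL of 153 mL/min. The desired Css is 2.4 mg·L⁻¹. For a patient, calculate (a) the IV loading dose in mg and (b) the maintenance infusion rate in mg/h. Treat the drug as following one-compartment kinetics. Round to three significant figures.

Loading dose = Vd × C = 799.0 × 2.4 = 1918 mg
CL = 153 mL/min = 153 × 0.06 = 9.180 L/h
Maintenance: replace elimination → rate = CL × Css = 9.180 × 2.4 = 22.03 mg/h

(a) 1920 mg; (b) 22.0 mg/h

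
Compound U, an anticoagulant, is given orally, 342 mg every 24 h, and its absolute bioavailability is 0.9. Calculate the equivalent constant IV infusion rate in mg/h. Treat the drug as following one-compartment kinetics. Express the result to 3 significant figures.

12.8 mg/h

Equivalent systemic input: infusion rate = F·D/τ.
Rate = 0.9 × 342 / 24 = 12.83 mg/h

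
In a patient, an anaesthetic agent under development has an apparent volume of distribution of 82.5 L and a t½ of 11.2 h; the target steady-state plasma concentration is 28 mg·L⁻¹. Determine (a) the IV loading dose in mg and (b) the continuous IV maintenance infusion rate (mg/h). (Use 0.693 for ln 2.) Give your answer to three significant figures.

LD = Vd × C = 82.50 × 28 = 2310 mg
CL = 0.693 × Vd / t½ = 0.693 × 82.50 / 11.2 = 5.105 L/h
Infusion rate = CL × Css = 5.105 × 28 = 142.9 mg/h

(a) 2310 mg; (b) 143 mg/h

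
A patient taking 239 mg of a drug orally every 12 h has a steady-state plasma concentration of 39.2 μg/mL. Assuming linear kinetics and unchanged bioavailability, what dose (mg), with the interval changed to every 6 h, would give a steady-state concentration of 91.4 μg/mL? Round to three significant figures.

For first-order elimination, Css ∝ F·D/(CL·τ); F and CL are unchanged, so Css ∝ D/τ.
D₂ = D₁ × (Css,target / Css,current) × (τ₂/τ₁) = 239 × (91.4/39.2) × (6/12) = 278.6 mg

279 mg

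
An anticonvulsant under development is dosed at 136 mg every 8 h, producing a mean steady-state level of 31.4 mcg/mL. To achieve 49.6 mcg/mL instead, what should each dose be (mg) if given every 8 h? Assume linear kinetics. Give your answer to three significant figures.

215 mg

For first-order elimination, Css ∝ F·D/(CL·τ); F and CL are unchanged, so Css ∝ D/τ.
D₂ = D₁ × (Css,target / Css,current) = 136 × 49.6/31.4 = 214.8 mg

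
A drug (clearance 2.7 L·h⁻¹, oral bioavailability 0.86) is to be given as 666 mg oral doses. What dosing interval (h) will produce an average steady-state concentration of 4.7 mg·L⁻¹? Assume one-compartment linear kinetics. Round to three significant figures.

F·D/τ = CL·Css → τ = F·D / (CL·Css).
τ = 0.86 × 666 / (2.7 × 4.7) = 45.13 h

45.1 h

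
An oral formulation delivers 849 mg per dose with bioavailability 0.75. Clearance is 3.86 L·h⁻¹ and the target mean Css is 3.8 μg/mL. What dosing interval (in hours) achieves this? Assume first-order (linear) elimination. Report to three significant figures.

43.4 h

F·D/τ = CL·Css → τ = F·D / (CL·Css).
τ = 0.75 × 849 / (3.86 × 3.8) = 43.41 h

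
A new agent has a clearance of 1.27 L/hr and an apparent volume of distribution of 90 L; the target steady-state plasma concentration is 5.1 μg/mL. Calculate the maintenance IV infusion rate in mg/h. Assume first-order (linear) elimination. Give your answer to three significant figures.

6.48 mg/h

R₀ = 1.270 × 5.1 = 6.477 mg/h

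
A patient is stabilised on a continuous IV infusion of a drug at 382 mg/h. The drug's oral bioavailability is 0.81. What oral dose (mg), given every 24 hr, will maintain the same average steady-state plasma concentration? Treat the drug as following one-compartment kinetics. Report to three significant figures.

11300 mg

To maintain the same Css, the systemic dosing rate must be unchanged: F·D/τ = infusion rate.
D = rate × τ / F = 382 × 24 / 0.81 = 11320 mg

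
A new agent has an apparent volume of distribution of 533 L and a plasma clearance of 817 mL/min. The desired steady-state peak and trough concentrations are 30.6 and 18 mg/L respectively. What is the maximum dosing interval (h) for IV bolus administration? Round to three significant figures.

CL = 817 mL/min × 60/1000 = 49.02 L/h
k = CL / Vd = 49.02 / 533.0 = 0.09197 h⁻¹
Between IV bolus doses, concentration decays as C = C₀·e^(−kτ), so C_peak/C_trough = e^(kτ).
τ_max = ln(C_peak/C_trough) / k = ln(30.6/18) / 0.09197 = 0.5306 / 0.09197 = 5.769 h

5.77 h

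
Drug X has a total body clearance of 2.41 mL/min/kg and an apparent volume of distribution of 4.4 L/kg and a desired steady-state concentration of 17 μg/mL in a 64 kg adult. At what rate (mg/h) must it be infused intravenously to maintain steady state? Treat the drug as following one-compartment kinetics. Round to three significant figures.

157 mg/h

CL = 2.41 mL/min/kg × 64 kg = 154.2 mL/min = 154.2 × 60/1000 = 9.252 L/h
R₀ = 9.252 × 17 = 157.3 mg/h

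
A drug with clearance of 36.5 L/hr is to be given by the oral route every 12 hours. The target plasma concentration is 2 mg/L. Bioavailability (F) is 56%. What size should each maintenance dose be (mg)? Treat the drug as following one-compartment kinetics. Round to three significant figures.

D = CL × Css × τ / F = 36.50 × 2 × 12 / 0.56 = 1564 mg

1560 mg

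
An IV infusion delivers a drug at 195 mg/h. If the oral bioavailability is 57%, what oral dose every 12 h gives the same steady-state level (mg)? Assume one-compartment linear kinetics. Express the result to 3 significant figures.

4110 mg

To maintain the same Css, the systemic dosing rate must be unchanged: F·D/τ = infusion rate.
D = rate × τ / F = 195 × 12 / 0.57 = 4105 mg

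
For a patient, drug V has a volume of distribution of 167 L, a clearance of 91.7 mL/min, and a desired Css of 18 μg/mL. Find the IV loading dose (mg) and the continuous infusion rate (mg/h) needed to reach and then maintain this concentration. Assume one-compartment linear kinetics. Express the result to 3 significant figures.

LD = Vd · C_target = 167.0 × 18 = 3006 mg
CL = 91.7 mL/min = 91.7 × 0.06 = 5.502 L/h
Maintenance: replace elimination → rate = CL × Css = 5.502 × 18 = 99.04 mg/h

(a) 3010 mg; (b) 99.0 mg/h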